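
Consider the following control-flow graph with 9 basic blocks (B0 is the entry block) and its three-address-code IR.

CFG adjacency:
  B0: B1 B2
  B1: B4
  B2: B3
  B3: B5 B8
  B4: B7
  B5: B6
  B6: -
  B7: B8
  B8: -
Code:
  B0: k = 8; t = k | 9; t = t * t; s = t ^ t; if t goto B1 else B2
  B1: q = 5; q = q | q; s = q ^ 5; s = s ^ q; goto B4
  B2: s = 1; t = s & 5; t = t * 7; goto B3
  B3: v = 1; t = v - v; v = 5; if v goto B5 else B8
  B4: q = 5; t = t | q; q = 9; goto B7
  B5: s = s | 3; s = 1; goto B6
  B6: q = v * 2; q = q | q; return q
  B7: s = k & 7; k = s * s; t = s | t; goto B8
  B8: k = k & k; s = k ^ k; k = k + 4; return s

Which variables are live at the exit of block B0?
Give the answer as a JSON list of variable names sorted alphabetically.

Answer: ["k", "t"]

Derivation:
Per-block:
  B0: def={k,s,t} ue=∅
  B1: def={q,s} ue=∅
  B2: def={s,t} ue=∅
  B3: def={t,v} ue=∅
  B4: def={q,t} ue={t}
  B5: def={s} ue={s}
  B6: def={q} ue={v}
  B7: def={k,s,t} ue={k,t}
  B8: def={k,s} ue={k}

Live sets:
  B0: in=∅ out={k,t}
  B1: in={k,t} out={k,t}
  B2: in={k} out={k,s}
  B3: in={k,s} out={k,s,v}
  B4: in={k,t} out={k,t}
  B5: in={s,v} out={v}
  B6: in={v} out=∅
  B7: in={k,t} out={k}
  B8: in={k} out=∅

live-out(B0) = ["k", "t"]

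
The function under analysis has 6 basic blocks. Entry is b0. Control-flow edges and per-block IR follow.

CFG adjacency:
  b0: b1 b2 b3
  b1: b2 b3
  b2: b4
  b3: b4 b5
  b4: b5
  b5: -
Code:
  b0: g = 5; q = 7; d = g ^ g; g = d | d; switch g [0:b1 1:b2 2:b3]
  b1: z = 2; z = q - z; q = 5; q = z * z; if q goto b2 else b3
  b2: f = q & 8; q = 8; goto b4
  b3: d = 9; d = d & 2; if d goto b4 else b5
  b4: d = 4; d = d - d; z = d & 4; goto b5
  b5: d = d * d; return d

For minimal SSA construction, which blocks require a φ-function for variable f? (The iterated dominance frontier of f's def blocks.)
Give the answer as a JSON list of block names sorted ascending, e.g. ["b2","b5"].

Answer: ["b4", "b5"]

Working:
idom tree: b1←b0 b2←b0 b3←b0 b4←b0 b5←b0
Dom at joins:
  b2: preds {b0,b1}: {b0} ∩ {b0,b1} = {b0}; idom=b0
  b3: preds {b0,b1}: {b0} ∩ {b0,b1} = {b0}; idom=b0
  b4: preds {b2,b3}: {b0,b2} ∩ {b0,b3} = {b0}; idom=b0
  b5: preds {b3,b4}: {b0,b3} ∩ {b0,b4} = {b0}; idom=b0

Frontier:
  join b2 pred b0: · stop@b0
  join b2 pred b1: b1 stop@b0
  join b3 pred b0: · stop@b0
  join b3 pred b1: b1 stop@b0
  join b4 pred b2: b2 stop@b0
  join b4 pred b3: b3 stop@b0
  join b5 pred b3: b3 stop@b0
  join b5 pred b4: b4 stop@b0
  DF(b0)=∅
  DF(b1)={b2,b3}
  DF(b2)={b4}
  DF(b3)={b4,b5}
  DF(b4)={b5}
  DF(b5)=∅

φ for f: defs {b2}
  DF⁺ = {b4,b5}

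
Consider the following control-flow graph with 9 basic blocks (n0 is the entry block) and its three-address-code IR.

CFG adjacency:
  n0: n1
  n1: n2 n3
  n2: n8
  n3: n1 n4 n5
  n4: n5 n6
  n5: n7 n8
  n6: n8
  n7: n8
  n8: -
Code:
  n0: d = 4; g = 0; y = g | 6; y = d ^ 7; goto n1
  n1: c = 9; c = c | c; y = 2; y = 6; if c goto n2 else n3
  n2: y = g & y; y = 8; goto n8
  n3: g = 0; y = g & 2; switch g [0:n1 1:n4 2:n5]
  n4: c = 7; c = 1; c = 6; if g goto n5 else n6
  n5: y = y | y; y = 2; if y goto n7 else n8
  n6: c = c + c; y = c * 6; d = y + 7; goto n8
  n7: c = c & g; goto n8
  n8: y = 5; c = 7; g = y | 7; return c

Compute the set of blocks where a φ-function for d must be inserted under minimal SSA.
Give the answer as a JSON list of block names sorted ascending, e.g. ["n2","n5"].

idom tree: n1←n0 n2←n1 n3←n1 n4←n3 n5←n3 n6←n4 n7←n5 n8←n1
Dom at joins:
  n1: preds {n0,n3}: {n0} ∩ {n0,n1,n3} = {n0}; idom=n0
  n5: preds {n3,n4}: {n0,n1,n3} ∩ {n0,n1,n3,n4} = {n0,n1,n3}; idom=n3
  n8: preds {n2,n5,n6,n7}: {n0,n1,n2} ∩ {n0,n1,n3,n5} ∩ {n0,n1,n3,n4,n6} ∩ {n0,n1,n3,n5,n7} = {n0,n1}; idom=n1

DF walk-up:
  n1←n0: walk · to n0
  n1←n3: walk n3→n1 to n0
  n5←n3: walk · to n3
  n5←n4: walk n4 to n3
  n8←n2: walk n2 to n1
  n8←n5: walk n5→n3 to n1
  n8←n6: walk n6→n4→n3 to n1
  n8←n7: walk n7→n5→n3 to n1
  n0 → ∅
  n1 → {n1}
  n2 → {n8}
  n3 → {n1,n8}
  n4 → {n5,n8}
  n5 → {n8}
  n6 → {n8}
  n7 → {n8}
  n8 → ∅

φ for d: defs {n0,n6}
  DF⁺ = {n8}

Answer: ["n8"]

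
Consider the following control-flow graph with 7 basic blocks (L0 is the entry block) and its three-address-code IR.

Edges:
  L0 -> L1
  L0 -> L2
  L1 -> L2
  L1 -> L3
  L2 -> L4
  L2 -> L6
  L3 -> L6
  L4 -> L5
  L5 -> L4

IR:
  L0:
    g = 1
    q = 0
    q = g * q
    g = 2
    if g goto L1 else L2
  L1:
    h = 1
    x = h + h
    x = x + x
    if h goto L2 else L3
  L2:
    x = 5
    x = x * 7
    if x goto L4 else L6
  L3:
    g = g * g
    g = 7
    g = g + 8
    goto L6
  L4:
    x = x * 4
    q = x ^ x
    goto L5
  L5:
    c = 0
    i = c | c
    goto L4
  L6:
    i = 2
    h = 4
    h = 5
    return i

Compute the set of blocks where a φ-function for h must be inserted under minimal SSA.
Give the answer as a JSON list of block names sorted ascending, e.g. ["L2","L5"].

idom tree: L1←L0 L2←L0 L3←L1 L4←L2 L5←L4 L6←L0
Join-block Dom:
  L2: preds {L0,L1}: {L0} ∩ {L0,L1} = {L0}; idom=L0
  L4: preds {L2,L5}: {L0,L2} ∩ {L0,L2,L4,L5} = {L0,L2}; idom=L2
  L6: preds {L2,L3}: {L0,L2} ∩ {L0,L1,L3} = {L0}; idom=L0

Frontier:
  join L2 pred L0: · stop@L0
  join L2 pred L1: L1 stop@L0
  join L4 pred L2: · stop@L2
  join L4 pred L5: L5→L4 stop@L2
  join L6 pred L2: L2 stop@L0
  join L6 pred L3: L3→L1 stop@L0
  DF(L0)=∅
  DF(L1)={L2,L6}
  DF(L2)={L6}
  DF(L3)={L6}
  DF(L4)={L4}
  DF(L5)={L4}
  DF(L6)=∅

φ for h: defs {L1,L6}
  DF⁺ = {L2,L6}

Answer: ["L2", "L6"]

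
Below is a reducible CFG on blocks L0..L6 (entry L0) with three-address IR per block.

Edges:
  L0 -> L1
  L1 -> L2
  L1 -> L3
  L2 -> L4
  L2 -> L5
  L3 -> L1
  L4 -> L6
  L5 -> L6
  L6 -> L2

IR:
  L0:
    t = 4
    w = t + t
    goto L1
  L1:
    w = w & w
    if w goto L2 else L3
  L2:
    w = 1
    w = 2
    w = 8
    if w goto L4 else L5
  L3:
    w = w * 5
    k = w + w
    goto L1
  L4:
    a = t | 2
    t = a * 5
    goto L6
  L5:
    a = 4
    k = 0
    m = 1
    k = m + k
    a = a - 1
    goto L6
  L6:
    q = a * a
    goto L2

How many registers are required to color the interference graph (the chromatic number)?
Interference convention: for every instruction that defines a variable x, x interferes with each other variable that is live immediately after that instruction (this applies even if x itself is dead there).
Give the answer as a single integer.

Answer: 4

Derivation:
Block summaries:
  L0: def={t,w} ue=∅
  L1: def={w} ue={w}
  L2: def={w} ue=∅
  L3: def={k,w} ue={w}
  L4: def={a,t} ue={t}
  L5: def={a,k,m} ue=∅
  L6: def={q} ue={a}

Live sets:
  live L0: ∅→{t,w}
  live L1: {t,w}→{t,w}
  live L2: {t}→{t}
  live L3: {t,w}→{t,w}
  live L4: {t}→{a,t}
  live L5: {t}→{a,t}
  live L6: {a,t}→{t}

Conflict graph:
  a↔{k,m,t}
  k↔{a,m,t,w}
  m↔{a,k,t}
  q↔{t}
  t↔{a,k,m,q,w}
  w↔{k,t}

Chromatic number:
  clique {a,k,m,t} ⇒ need ≥ 4
  assign a→r2 k→r1 m→r3 q→r1 t→r0 w→r2 — no edge inside a register ⇒ χ ≤ 4
  χ = 4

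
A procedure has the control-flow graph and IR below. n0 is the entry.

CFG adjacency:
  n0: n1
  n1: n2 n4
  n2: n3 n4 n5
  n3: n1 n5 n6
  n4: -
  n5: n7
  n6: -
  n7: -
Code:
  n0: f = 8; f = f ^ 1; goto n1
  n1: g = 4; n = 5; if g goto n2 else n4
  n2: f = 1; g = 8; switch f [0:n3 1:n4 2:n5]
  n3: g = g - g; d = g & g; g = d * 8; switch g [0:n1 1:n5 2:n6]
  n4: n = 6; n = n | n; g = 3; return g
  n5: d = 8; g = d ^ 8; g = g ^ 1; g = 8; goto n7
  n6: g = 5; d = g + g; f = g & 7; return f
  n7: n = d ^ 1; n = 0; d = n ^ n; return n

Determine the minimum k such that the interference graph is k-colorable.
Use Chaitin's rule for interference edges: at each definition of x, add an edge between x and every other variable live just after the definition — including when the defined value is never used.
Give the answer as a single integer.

Per-block:
  n0 def {f} use ∅
  n1 def {g,n} use ∅
  n2 def {f,g} use ∅
  n3 def {d,g} use {g}
  n4 def {g,n} use ∅
  n5 def {d,g} use ∅
  n6 def {d,f,g} use ∅
  n7 def {d,n} use {d}

Live sets:
  live n0: ∅→∅
  live n1: ∅→∅
  live n2: ∅→{g}
  live n3: {g}→∅
  live n4: ∅→∅
  live n5: ∅→{d}
  live n6: ∅→∅
  live n7: {d}→∅

Interference:
  d: {g,n}
  f: {g}
  g: {d,f,n}
  n: {d,g}

Chromatic number:
  {d,g,n} pairwise interfere (3-clique) ⇒ χ ≥ 3
  3-colouring: c0={g}  c1={d,f}  c2={n}
  χ = 3

Answer: 3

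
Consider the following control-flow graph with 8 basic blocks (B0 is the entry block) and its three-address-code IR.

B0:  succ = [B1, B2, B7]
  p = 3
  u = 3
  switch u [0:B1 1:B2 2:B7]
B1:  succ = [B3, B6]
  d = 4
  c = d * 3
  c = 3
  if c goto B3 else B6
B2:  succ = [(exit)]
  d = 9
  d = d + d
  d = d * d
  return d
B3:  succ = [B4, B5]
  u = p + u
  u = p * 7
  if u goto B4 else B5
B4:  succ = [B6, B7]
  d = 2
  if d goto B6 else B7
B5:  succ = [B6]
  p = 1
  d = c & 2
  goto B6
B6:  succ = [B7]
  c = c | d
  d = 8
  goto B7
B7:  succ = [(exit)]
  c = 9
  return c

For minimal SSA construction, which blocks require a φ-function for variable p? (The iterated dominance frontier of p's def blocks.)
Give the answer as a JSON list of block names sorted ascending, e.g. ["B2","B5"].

idom tree: B1←B0 B2←B0 B3←B1 B4←B3 B5←B3 B6←B1 B7←B0
Join-block Dom:
  B6: preds {B1,B4,B5}: {B0,B1} ∩ {B0,B1,B3,B4} ∩ {B0,B1,B3,B5} = {B0,B1}; idom=B1
  B7: preds {B0,B4,B6}: {B0} ∩ {B0,B1,B3,B4} ∩ {B0,B1,B6} = {B0}; idom=B0

DF derivation:
  B6←B1: walk · to B1
  B6←B4: walk B4→B3 to B1
  B6←B5: walk B5→B3 to B1
  B7←B0: walk · to B0
  B7←B4: walk B4→B3→B1 to B0
  B7←B6: walk B6→B1 to B0
  DF(B0)=∅
  DF(B1)={B7}
  DF(B2)=∅
  DF(B3)={B6,B7}
  DF(B4)={B6,B7}
  DF(B5)={B6}
  DF(B6)={B7}
  DF(B7)=∅

φ for p: defs {B0,B5}
  DF⁺ = {B6,B7}

Answer: ["B6", "B7"]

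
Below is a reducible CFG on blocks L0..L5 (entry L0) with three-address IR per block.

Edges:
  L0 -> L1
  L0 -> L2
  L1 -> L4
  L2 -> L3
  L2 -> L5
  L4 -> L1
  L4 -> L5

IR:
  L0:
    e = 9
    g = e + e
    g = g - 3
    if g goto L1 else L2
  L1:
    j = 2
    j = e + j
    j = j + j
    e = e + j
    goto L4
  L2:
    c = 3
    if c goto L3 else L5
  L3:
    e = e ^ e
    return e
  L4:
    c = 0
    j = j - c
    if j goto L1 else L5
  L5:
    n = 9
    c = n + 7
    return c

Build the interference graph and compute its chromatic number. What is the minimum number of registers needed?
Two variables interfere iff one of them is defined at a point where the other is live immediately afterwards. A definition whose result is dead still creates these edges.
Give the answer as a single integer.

def/use:
  L0 def {e,g} use ∅
  L1 def {e,j} use {e}
  L2 def {c} use ∅
  L3 def {e} use {e}
  L4 def {c,j} use {j}
  L5 def {c,n} use ∅

Liveness:
  L0 li=∅ lo={e}
  L1 li={e} lo={e,j}
  L2 li={e} lo={e}
  L3 li={e} lo=∅
  L4 li={e,j} lo={e}
  L5 li=∅ lo=∅

Interference:
  c — {e,j}
  e — {c,g,j}
  g — {e}
  j — {c,e}
  n — ∅

Colouring:
  {c,e,j} pairwise interfere (3-clique) ⇒ χ ≥ 3
  assign c→r1 e→r0 g→r1 j→r2 n→r0 — no edge inside a register ⇒ χ ≤ 3
  χ = 3

Answer: 3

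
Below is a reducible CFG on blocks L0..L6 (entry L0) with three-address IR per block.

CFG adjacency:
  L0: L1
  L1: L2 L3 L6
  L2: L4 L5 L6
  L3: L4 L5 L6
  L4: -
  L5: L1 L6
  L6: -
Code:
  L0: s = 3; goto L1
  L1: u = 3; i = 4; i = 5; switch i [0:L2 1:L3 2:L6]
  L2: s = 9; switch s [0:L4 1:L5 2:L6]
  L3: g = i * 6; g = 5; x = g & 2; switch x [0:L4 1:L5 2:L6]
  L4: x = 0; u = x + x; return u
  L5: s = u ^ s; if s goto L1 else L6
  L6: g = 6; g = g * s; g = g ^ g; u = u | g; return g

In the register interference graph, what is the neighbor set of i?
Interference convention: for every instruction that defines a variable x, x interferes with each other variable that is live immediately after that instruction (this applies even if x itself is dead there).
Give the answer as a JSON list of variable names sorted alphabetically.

Answer: ["s", "u"]

Analysis:
Per-block:
  L0: {s} / ∅
  L1: {i,u} / ∅
  L2: {s} / ∅
  L3: {g,x} / {i}
  L4: {u,x} / ∅
  L5: {s} / {s,u}
  L6: {g,u} / {s,u}

Liveness:
  live L0: ∅→{s}
  live L1: {s}→{i,s,u}
  live L2: {u}→{s,u}
  live L3: {i,s,u}→{s,u}
  live L4: ∅→∅
  live L5: {s,u}→{s,u}
  live L6: {s,u}→∅

Interfere edges:
  g↔{s,u}
  i↔{s,u}
  s↔{g,i,u,x}
  u↔{g,i,s,x}
  x↔{s,u}

N(i) = ["s", "u"]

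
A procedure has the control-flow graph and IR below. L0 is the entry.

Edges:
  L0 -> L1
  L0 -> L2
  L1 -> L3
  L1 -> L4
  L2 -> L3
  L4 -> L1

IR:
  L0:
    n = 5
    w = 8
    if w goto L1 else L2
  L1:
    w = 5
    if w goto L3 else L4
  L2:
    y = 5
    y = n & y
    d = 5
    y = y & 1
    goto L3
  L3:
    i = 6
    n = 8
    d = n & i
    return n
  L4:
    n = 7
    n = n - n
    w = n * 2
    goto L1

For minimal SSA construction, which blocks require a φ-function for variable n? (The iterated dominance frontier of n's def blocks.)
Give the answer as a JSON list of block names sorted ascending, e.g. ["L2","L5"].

idom tree: L1←L0 L2←L0 L3←L0 L4←L1
Join-block Dom:
  L1: preds {L0,L4}: {L0} ∩ {L0,L1,L4} = {L0}; idom=L0
  L3: preds {L1,L2}: {L0,L1} ∩ {L0,L2} = {L0}; idom=L0

Frontier:
  join L1 pred L0: · stop@L0
  join L1 pred L4: L4→L1 stop@L0
  join L3 pred L1: L1 stop@L0
  join L3 pred L2: L2 stop@L0
  L0 → ∅
  L1 → {L1,L3}
  L2 → {L3}
  L3 → ∅
  L4 → {L1}

φ for n: defs {L0,L3,L4}
  DF⁺ = {L1,L3}

Answer: ["L1", "L3"]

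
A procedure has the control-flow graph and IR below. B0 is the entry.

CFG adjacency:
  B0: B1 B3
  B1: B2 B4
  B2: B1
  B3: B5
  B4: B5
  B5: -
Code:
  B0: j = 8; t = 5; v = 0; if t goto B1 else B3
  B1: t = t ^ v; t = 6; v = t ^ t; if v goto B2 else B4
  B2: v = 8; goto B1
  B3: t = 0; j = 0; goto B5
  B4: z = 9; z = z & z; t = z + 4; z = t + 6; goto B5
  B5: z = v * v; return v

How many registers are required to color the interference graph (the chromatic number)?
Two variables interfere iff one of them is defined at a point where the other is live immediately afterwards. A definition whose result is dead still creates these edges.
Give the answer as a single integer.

def/use:
  B0: {j,t,v} / ∅
  B1: {t,v} / {t,v}
  B2: {v} / ∅
  B3: {j,t} / ∅
  B4: {t,z} / ∅
  B5: {z} / {v}

Backward fixpoint:
  B0: in=∅ out={t,v}
  B1: in={t,v} out={t,v}
  B2: in={t} out={t,v}
  B3: in={v} out={v}
  B4: in={v} out={v}
  B5: in={v} out=∅

Interfere edges:
  j — {v}
  t — {v}
  v — {j,t,z}
  z — {v}

Chromatic number:
  clique {j,v} ⇒ need ≥ 2
  2-colouring: R0={v}  R1={j,t,z}
  χ = 2

Answer: 2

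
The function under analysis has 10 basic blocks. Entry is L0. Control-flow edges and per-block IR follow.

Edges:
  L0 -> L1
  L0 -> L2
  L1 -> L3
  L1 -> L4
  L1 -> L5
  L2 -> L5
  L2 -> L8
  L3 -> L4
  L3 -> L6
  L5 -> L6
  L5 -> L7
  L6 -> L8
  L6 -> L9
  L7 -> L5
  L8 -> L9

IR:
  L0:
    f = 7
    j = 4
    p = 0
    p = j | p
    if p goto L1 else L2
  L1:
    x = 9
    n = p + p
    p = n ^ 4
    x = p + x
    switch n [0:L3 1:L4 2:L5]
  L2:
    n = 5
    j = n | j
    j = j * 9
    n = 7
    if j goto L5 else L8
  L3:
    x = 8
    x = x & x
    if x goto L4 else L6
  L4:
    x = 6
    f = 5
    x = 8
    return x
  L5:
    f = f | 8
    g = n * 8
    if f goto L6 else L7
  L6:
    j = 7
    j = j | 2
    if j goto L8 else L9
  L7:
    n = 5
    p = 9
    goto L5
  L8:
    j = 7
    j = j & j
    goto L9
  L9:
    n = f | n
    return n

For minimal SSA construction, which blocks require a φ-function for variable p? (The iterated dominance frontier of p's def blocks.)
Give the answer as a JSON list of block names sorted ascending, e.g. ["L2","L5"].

Answer: ["L5", "L6", "L8", "L9"]

Derivation:
idom tree: L1←L0 L2←L0 L3←L1 L4←L1 L5←L0 L6←L0 L7←L5 L8←L0 L9←L0
Dom∩ at merges:
  L4: preds {L1,L3}: {L0,L1} ∩ {L0,L1,L3} = {L0,L1}; idom=L1
  L5: preds {L1,L2,L7}: {L0,L1} ∩ {L0,L2} ∩ {L0,L5,L7} = {L0}; idom=L0
  L6: preds {L3,L5}: {L0,L1,L3} ∩ {L0,L5} = {L0}; idom=L0
  L8: preds {L2,L6}: {L0,L2} ∩ {L0,L6} = {L0}; idom=L0
  L9: preds {L6,L8}: {L0,L6} ∩ {L0,L8} = {L0}; idom=L0

Frontier:
  join L4 pred L1: · stop@L1
  join L4 pred L3: L3 stop@L1
  join L5 pred L1: L1 stop@L0
  join L5 pred L2: L2 stop@L0
  join L5 pred L7: L7→L5 stop@L0
  join L6 pred L3: L3→L1 stop@L0
  join L6 pred L5: L5 stop@L0
  join L8 pred L2: L2 stop@L0
  join L8 pred L6: L6 stop@L0
  join L9 pred L6: L6 stop@L0
  join L9 pred L8: L8 stop@L0
  L0 → ∅
  L1 → {L5,L6}
  L2 → {L5,L8}
  L3 → {L4,L6}
  L4 → ∅
  L5 → {L5,L6}
  L6 → {L8,L9}
  L7 → {L5}
  L8 → {L9}
  L9 → ∅

φ for p: defs {L0,L1,L7}
  DF⁺ = {L5,L6,L8,L9}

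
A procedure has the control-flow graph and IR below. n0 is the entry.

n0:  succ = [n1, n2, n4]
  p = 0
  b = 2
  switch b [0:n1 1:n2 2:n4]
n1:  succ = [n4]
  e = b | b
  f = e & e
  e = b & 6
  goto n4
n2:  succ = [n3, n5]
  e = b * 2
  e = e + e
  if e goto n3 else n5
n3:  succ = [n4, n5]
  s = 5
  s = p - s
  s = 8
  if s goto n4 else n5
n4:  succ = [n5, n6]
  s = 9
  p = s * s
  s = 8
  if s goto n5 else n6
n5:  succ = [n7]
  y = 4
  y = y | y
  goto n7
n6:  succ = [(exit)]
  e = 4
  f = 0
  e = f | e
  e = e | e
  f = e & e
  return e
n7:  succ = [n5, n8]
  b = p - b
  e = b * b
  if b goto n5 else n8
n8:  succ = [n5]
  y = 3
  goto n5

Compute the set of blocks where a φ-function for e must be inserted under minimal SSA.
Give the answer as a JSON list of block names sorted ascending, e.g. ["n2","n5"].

idom tree: n1←n0 n2←n0 n3←n2 n4←n0 n5←n0 n6←n4 n7←n5 n8←n7
Dom at joins:
  n4: preds {n0,n1,n3}: {n0} ∩ {n0,n1} ∩ {n0,n2,n3} = {n0}; idom=n0
  n5: preds {n2,n3,n4,n7,n8}: {n0,n2} ∩ {n0,n2,n3} ∩ {n0,n4} ∩ {n0,n5,n7} ∩ {n0,n5,n7,n8} = {n0}; idom=n0

DF walk-up:
  n4←n0: walk · to n0
  n4←n1: walk n1 to n0
  n4←n3: walk n3→n2 to n0
  n5←n2: walk n2 to n0
  n5←n3: walk n3→n2 to n0
  n5←n4: walk n4 to n0
  n5←n7: walk n7→n5 to n0
  n5←n8: walk n8→n7→n5 to n0
  n0: DF=∅
  n1: DF={n4}
  n2: DF={n4,n5}
  n3: DF={n4,n5}
  n4: DF={n5}
  n5: DF={n5}
  n6: DF=∅
  n7: DF={n5}
  n8: DF={n5}

φ for e: defs {n1,n2,n6,n7}
  DF⁺ = {n4,n5}

Answer: ["n4", "n5"]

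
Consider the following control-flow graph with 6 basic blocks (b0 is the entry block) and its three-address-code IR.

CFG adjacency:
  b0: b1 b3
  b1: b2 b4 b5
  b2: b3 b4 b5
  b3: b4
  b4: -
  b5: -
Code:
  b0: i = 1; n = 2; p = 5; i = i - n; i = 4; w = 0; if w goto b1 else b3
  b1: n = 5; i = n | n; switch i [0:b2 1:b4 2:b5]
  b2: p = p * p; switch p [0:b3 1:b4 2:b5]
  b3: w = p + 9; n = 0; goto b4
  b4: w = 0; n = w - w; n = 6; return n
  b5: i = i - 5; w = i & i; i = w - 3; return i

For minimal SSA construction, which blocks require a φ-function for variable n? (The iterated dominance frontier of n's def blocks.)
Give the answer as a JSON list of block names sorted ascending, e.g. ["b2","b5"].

Answer: ["b3", "b4"]

Analysis:
idom tree: b1←b0 b2←b1 b3←b0 b4←b0 b5←b1
Dom at joins:
  b3: preds {b0,b2}: {b0} ∩ {b0,b1,b2} = {b0}; idom=b0
  b4: preds {b1,b2,b3}: {b0,b1} ∩ {b0,b1,b2} ∩ {b0,b3} = {b0}; idom=b0
  b5: preds {b1,b2}: {b0,b1} ∩ {b0,b1,b2} = {b0,b1}; idom=b1

Frontier:
  join b3 pred b0: · stop@b0
  join b3 pred b2: b2→b1 stop@b0
  join b4 pred b1: b1 stop@b0
  join b4 pred b2: b2→b1 stop@b0
  join b4 pred b3: b3 stop@b0
  join b5 pred b1: · stop@b1
  join b5 pred b2: b2 stop@b1
  b0: DF=∅
  b1: DF={b3,b4}
  b2: DF={b3,b4,b5}
  b3: DF={b4}
  b4: DF=∅
  b5: DF=∅

φ for n: defs {b0,b1,b3,b4}
  DF⁺ = {b3,b4}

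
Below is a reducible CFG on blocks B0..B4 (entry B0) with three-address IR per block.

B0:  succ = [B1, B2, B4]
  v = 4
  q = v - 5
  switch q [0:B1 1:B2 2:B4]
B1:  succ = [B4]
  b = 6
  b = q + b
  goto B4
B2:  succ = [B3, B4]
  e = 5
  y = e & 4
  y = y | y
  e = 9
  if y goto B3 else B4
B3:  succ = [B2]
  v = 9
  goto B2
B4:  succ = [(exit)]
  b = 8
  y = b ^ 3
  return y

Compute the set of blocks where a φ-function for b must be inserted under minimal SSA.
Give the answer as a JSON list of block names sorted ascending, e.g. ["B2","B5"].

Answer: ["B4"]

Derivation:
idom tree: B1←B0 B2←B0 B3←B2 B4←B0
Dom∩ at merges:
  B2: preds {B0,B3}: {B0} ∩ {B0,B2,B3} = {B0}; idom=B0
  B4: preds {B0,B1,B2}: {B0} ∩ {B0,B1} ∩ {B0,B2} = {B0}; idom=B0

Frontier:
  join B2 pred B0: · stop@B0
  join B2 pred B3: B3→B2 stop@B0
  join B4 pred B0: · stop@B0
  join B4 pred B1: B1 stop@B0
  join B4 pred B2: B2 stop@B0
  B0 → ∅
  B1 → {B4}
  B2 → {B2,B4}
  B3 → {B2}
  B4 → ∅

φ for b: defs {B1,B4}
  DF⁺ = {B4}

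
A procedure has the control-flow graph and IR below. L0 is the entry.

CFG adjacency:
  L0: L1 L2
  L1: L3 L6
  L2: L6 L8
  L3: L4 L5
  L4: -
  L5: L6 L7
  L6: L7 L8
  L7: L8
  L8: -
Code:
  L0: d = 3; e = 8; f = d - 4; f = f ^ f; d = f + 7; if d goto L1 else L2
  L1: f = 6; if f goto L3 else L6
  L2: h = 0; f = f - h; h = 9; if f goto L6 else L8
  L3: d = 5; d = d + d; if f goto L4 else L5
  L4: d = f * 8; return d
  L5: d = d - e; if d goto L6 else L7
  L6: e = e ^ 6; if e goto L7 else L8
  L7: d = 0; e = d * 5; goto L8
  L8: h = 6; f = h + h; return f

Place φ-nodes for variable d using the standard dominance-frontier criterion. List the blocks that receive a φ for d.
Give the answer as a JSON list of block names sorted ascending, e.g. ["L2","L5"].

idom tree: L1←L0 L2←L0 L3←L1 L4←L3 L5←L3 L6←L0 L7←L0 L8←L0
Dom at joins:
  L6: preds {L1,L2,L5}: {L0,L1} ∩ {L0,L2} ∩ {L0,L1,L3,L5} = {L0}; idom=L0
  L7: preds {L5,L6}: {L0,L1,L3,L5} ∩ {L0,L6} = {L0}; idom=L0
  L8: preds {L2,L6,L7}: {L0,L2} ∩ {L0,L6} ∩ {L0,L7} = {L0}; idom=L0

DF walk-up:
  L6←L1: walk L1 to L0
  L6←L2: walk L2 to L0
  L6←L5: walk L5→L3→L1 to L0
  L7←L5: walk L5→L3→L1 to L0
  L7←L6: walk L6 to L0
  L8←L2: walk L2 to L0
  L8←L6: walk L6 to L0
  L8←L7: walk L7 to L0
  DF(L0)=∅
  DF(L1)={L6,L7}
  DF(L2)={L6,L8}
  DF(L3)={L6,L7}
  DF(L4)=∅
  DF(L5)={L6,L7}
  DF(L6)={L7,L8}
  DF(L7)={L8}
  DF(L8)=∅

φ for d: defs {L0,L3,L4,L5,L7}
  DF⁺ = {L6,L7,L8}

Answer: ["L6", "L7", "L8"]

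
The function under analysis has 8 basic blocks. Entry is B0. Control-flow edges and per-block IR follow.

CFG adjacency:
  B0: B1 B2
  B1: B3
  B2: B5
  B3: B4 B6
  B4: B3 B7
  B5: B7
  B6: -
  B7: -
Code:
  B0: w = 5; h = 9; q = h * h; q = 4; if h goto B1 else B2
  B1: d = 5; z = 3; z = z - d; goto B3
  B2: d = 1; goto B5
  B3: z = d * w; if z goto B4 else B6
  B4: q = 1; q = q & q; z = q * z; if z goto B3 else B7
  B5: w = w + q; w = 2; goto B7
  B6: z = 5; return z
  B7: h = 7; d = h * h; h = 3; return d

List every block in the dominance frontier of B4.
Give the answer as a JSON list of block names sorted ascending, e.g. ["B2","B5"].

Answer: ["B3", "B7"]

Working:
idom tree: B1←B0 B2←B0 B3←B1 B4←B3 B5←B2 B6←B3 B7←B0
Dom at joins:
  B3: preds {B1,B4}: {B0,B1} ∩ {B0,B1,B3,B4} = {B0,B1}; idom=B1
  B7: preds {B4,B5}: {B0,B1,B3,B4} ∩ {B0,B2,B5} = {B0}; idom=B0

Frontier:
  B3←B1: walk · to B1
  B3←B4: walk B4→B3 to B1
  B7←B4: walk B4→B3→B1 to B0
  B7←B5: walk B5→B2 to B0
  B0 → ∅
  B1 → {B7}
  B2 → {B7}
  B3 → {B3,B7}
  B4 → {B3,B7}
  B5 → {B7}
  B6 → ∅
  B7 → ∅

DF(B4) = ["B3", "B7"]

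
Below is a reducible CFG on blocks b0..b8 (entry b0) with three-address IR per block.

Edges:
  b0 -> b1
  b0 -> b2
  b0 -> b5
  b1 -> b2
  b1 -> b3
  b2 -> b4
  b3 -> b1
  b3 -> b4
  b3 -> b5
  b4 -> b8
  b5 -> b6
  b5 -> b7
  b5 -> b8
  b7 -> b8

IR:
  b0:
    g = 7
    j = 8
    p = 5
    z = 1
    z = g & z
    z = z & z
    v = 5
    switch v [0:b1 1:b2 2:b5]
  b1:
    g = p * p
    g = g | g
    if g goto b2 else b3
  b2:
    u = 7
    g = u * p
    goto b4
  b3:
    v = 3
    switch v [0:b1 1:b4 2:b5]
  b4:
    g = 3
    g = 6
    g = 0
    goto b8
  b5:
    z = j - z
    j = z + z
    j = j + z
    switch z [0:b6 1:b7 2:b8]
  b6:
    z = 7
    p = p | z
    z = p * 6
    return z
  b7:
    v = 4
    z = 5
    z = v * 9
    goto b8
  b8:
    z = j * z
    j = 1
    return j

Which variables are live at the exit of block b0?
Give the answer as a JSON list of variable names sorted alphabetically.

Answer: ["j", "p", "z"]

Working:
Block summaries:
  b0: def={g,j,p,v,z} ue=∅
  b1: def={g} ue={p}
  b2: def={g,u} ue={p}
  b3: def={v} ue=∅
  b4: def={g} ue=∅
  b5: def={j,z} ue={j,z}
  b6: def={p,z} ue={p}
  b7: def={v,z} ue=∅
  b8: def={j,z} ue={j,z}

Live sets:
  b0 li=∅ lo={j,p,z}
  b1 li={j,p,z} lo={j,p,z}
  b2 li={j,p,z} lo={j,z}
  b3 li={j,p,z} lo={j,p,z}
  b4 li={j,z} lo={j,z}
  b5 li={j,p,z} lo={j,p,z}
  b6 li={p} lo=∅
  b7 li={j} lo={j,z}
  b8 li={j,z} lo=∅

live-out(b0) = ["j", "p", "z"]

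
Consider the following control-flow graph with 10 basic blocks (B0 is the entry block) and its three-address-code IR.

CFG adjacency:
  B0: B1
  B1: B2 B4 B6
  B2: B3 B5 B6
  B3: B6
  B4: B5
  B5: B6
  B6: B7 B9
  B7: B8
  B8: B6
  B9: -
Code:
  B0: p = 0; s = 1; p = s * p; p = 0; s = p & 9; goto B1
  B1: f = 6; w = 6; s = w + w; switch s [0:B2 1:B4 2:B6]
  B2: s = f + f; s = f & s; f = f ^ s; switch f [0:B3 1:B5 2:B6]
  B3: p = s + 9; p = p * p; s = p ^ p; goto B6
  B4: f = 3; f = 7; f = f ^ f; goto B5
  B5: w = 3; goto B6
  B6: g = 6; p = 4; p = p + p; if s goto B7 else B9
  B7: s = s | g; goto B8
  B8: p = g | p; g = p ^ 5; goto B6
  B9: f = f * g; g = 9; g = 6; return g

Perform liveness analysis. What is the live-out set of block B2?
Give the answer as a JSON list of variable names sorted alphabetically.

Answer: ["f", "s"]

Derivation:
def/use:
  B0: def={p,s} ue=∅
  B1: def={f,s,w} ue=∅
  B2: def={f,s} ue={f}
  B3: def={p,s} ue={s}
  B4: def={f} ue=∅
  B5: def={w} ue=∅
  B6: def={g,p} ue={s}
  B7: def={s} ue={g,s}
  B8: def={g,p} ue={g,p}
  B9: def={f,g} ue={f,g}

Backward fixpoint:
  B0 li=∅ lo=∅
  B1 li=∅ lo={f,s}
  B2 li={f} lo={f,s}
  B3 li={f,s} lo={f,s}
  B4 li={s} lo={f,s}
  B5 li={f,s} lo={f,s}
  B6 li={f,s} lo={f,g,p,s}
  B7 li={f,g,p,s} lo={f,g,p,s}
  B8 li={f,g,p,s} lo={f,s}
  B9 li={f,g} lo=∅

live-out(B2) = ["f", "s"]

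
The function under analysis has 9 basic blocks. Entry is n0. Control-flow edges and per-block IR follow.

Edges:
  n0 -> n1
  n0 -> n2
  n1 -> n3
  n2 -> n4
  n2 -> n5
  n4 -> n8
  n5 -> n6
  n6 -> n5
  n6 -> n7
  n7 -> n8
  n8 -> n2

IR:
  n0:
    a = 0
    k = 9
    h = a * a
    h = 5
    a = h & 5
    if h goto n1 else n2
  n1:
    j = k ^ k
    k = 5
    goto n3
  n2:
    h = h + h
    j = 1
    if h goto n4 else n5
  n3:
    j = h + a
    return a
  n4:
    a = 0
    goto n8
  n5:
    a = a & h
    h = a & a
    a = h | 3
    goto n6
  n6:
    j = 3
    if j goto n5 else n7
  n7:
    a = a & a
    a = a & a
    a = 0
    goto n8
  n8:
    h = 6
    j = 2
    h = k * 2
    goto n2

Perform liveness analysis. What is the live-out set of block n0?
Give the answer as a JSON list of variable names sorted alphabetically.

def/use:
  n0: {a,h,k} / ∅
  n1: {j,k} / {k}
  n2: {h,j} / {h}
  n3: {j} / {a,h}
  n4: {a} / ∅
  n5: {a,h} / {a,h}
  n6: {j} / ∅
  n7: {a} / {a}
  n8: {h,j} / {k}

Live sets:
  n0 li=∅ lo={a,h,k}
  n1 li={a,h,k} lo={a,h}
  n2 li={a,h,k} lo={a,h,k}
  n3 li={a,h} lo=∅
  n4 li={k} lo={a,k}
  n5 li={a,h,k} lo={a,h,k}
  n6 li={a,h,k} lo={a,h,k}
  n7 li={a,k} lo={a,k}
  n8 li={a,k} lo={a,h,k}

live-out(n0) = ["a", "h", "k"]

Answer: ["a", "h", "k"]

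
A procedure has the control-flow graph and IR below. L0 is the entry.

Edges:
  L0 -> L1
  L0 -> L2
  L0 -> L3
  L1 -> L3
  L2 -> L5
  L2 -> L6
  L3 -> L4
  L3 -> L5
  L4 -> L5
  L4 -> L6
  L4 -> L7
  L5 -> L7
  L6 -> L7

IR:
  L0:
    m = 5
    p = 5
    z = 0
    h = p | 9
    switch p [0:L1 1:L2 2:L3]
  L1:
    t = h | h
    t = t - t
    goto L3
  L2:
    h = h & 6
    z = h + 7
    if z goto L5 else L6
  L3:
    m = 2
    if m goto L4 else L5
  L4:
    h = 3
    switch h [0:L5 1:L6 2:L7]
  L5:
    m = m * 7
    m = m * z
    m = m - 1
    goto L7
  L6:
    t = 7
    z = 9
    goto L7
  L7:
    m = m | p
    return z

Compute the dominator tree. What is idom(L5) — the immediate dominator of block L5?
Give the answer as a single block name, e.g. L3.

Answer: L0

Derivation:
idom tree: L1←L0 L2←L0 L3←L0 L4←L3 L5←L0 L6←L0 L7←L0
Dom at joins:
  L3: preds {L0,L1}: {L0} ∩ {L0,L1} = {L0}; idom=L0
  L5: preds {L2,L3,L4}: {L0,L2} ∩ {L0,L3} ∩ {L0,L3,L4} = {L0}; idom=L0
  L6: preds {L2,L4}: {L0,L2} ∩ {L0,L3,L4} = {L0}; idom=L0
  L7: preds {L4,L5,L6}: {L0,L3,L4} ∩ {L0,L5} ∩ {L0,L6} = {L0}; idom=L0

idom(L5) = L0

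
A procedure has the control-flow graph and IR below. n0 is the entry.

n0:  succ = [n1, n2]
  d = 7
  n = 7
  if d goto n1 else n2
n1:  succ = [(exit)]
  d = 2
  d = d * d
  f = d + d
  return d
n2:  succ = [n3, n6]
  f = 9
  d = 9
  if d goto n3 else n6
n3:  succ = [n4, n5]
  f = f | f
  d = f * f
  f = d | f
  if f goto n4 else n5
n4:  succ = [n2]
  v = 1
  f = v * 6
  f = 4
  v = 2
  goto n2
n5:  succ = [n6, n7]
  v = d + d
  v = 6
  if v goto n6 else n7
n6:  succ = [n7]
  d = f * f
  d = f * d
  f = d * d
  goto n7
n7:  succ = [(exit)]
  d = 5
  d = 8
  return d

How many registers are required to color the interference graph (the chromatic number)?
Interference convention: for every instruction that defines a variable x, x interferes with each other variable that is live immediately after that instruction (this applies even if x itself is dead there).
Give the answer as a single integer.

Answer: 2

Derivation:
def/use:
  n0: {d,n} / ∅
  n1: {d,f} / ∅
  n2: {d,f} / ∅
  n3: {d,f} / {f}
  n4: {f,v} / ∅
  n5: {v} / {d}
  n6: {d,f} / {f}
  n7: {d} / ∅

Liveness:
  n0 li=∅ lo=∅
  n1 li=∅ lo=∅
  n2 li=∅ lo={f}
  n3 li={f} lo={d,f}
  n4 li=∅ lo=∅
  n5 li={d,f} lo={f}
  n6 li={f} lo=∅
  n7 li=∅ lo=∅

Conflict graph:
  d — {f,n}
  f — {d,v}
  n — {d}
  v — {f}

Colouring:
  {d,f} pairwise interfere (2-clique) ⇒ χ ≥ 2
  2-colouring: R0={d,v}  R1={f,n}
  χ = 2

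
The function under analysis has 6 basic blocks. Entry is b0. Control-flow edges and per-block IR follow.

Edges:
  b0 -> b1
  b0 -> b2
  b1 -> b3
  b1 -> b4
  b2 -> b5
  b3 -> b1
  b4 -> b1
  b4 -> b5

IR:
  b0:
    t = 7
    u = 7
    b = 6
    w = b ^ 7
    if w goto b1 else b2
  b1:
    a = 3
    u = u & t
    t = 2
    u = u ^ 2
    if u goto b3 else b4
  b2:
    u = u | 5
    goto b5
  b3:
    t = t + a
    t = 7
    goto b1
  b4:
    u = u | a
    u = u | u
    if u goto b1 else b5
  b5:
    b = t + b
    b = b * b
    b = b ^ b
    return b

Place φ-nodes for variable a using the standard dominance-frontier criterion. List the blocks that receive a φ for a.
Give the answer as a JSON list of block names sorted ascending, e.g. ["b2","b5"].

Answer: ["b1", "b5"]

Derivation:
idom tree: b1←b0 b2←b0 b3←b1 b4←b1 b5←b0
Dom at joins:
  b1: preds {b0,b3,b4}: {b0} ∩ {b0,b1,b3} ∩ {b0,b1,b4} = {b0}; idom=b0
  b5: preds {b2,b4}: {b0,b2} ∩ {b0,b1,b4} = {b0}; idom=b0

DF walk-up:
  b1←b0: walk · to b0
  b1←b3: walk b3→b1 to b0
  b1←b4: walk b4→b1 to b0
  b5←b2: walk b2 to b0
  b5←b4: walk b4→b1 to b0
  DF(b0)=∅
  DF(b1)={b1,b5}
  DF(b2)={b5}
  DF(b3)={b1}
  DF(b4)={b1,b5}
  DF(b5)=∅

φ for a: defs {b1}
  DF⁺ = {b1,b5}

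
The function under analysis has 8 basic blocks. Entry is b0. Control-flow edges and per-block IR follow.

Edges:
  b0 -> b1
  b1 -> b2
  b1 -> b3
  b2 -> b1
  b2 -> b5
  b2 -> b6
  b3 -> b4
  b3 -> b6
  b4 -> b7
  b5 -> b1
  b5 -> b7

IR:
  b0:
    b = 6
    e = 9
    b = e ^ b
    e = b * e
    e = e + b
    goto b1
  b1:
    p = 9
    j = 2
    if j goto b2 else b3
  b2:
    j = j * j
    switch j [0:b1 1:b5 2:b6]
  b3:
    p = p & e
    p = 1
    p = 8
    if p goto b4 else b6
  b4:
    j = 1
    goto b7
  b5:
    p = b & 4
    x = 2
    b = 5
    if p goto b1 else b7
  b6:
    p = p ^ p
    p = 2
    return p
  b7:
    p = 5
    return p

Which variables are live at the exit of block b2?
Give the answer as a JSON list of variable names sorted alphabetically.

def/use:
  b0: {b,e} / ∅
  b1: {j,p} / ∅
  b2: {j} / {j}
  b3: {p} / {e,p}
  b4: {j} / ∅
  b5: {b,p,x} / {b}
  b6: {p} / {p}
  b7: {p} / ∅

Backward fixpoint:
  b0 li=∅ lo={b,e}
  b1 li={b,e} lo={b,e,j,p}
  b2 li={b,e,j,p} lo={b,e,p}
  b3 li={e,p} lo={p}
  b4 li=∅ lo=∅
  b5 li={b,e} lo={b,e}
  b6 li={p} lo=∅
  b7 li=∅ lo=∅

live-out(b2) = ["b", "e", "p"]

Answer: ["b", "e", "p"]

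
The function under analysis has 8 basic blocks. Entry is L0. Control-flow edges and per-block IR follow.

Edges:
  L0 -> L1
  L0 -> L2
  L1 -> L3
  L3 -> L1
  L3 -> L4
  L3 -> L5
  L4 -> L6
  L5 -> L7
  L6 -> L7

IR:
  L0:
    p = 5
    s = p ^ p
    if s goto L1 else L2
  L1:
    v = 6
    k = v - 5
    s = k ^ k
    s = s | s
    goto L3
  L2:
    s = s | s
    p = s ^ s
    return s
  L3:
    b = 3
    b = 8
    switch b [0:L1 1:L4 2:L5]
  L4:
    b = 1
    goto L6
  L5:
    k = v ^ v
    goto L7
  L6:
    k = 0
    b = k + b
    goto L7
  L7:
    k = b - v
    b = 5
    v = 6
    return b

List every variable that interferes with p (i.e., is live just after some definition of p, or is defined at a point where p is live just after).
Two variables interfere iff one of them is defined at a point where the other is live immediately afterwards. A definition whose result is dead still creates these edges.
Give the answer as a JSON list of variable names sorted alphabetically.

Per-block:
  L0: {p,s} / ∅
  L1: {k,s,v} / ∅
  L2: {p,s} / {s}
  L3: {b} / ∅
  L4: {b} / ∅
  L5: {k} / {v}
  L6: {b,k} / {b}
  L7: {b,k,v} / {b,v}

Live sets:
  L0 li=∅ lo={s}
  L1 li=∅ lo={v}
  L2 li={s} lo=∅
  L3 li={v} lo={b,v}
  L4 li={v} lo={b,v}
  L5 li={b,v} lo={b,v}
  L6 li={b,v} lo={b,v}
  L7 li={b,v} lo=∅

Conflict graph:
  b — {k,v}
  k — {b,v}
  p — {s}
  s — {p,v}
  v — {b,k,s}

N(p) = ["s"]

Answer: ["s"]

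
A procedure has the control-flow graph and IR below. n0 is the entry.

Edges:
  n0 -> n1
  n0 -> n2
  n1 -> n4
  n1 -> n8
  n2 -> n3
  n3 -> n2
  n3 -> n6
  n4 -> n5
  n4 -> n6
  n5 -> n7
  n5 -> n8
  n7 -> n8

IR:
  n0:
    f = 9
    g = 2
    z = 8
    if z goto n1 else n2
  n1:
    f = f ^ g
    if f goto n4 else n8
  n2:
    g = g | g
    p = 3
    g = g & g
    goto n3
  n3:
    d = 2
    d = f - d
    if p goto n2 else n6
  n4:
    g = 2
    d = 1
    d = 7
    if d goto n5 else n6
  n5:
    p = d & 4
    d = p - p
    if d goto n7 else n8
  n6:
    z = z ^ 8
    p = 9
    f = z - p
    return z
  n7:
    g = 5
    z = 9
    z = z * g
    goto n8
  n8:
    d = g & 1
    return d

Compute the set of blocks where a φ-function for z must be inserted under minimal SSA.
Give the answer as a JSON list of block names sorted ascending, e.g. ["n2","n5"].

Answer: ["n8"]

Analysis:
idom tree: n1←n0 n2←n0 n3←n2 n4←n1 n5←n4 n6←n0 n7←n5 n8←n1
Dom∩ at merges:
  n2: preds {n0,n3}: {n0} ∩ {n0,n2,n3} = {n0}; idom=n0
  n6: preds {n3,n4}: {n0,n2,n3} ∩ {n0,n1,n4} = {n0}; idom=n0
  n8: preds {n1,n5,n7}: {n0,n1} ∩ {n0,n1,n4,n5} ∩ {n0,n1,n4,n5,n7} = {n0,n1}; idom=n1

DF derivation:
  join n2 pred n0: · stop@n0
  join n2 pred n3: n3→n2 stop@n0
  join n6 pred n3: n3→n2 stop@n0
  join n6 pred n4: n4→n1 stop@n0
  join n8 pred n1: · stop@n1
  join n8 pred n5: n5→n4 stop@n1
  join n8 pred n7: n7→n5→n4 stop@n1
  DF(n0)=∅
  DF(n1)={n6}
  DF(n2)={n2,n6}
  DF(n3)={n2,n6}
  DF(n4)={n6,n8}
  DF(n5)={n8}
  DF(n6)=∅
  DF(n7)={n8}
  DF(n8)=∅

φ for z: defs {n0,n6,n7}
  DF⁺ = {n8}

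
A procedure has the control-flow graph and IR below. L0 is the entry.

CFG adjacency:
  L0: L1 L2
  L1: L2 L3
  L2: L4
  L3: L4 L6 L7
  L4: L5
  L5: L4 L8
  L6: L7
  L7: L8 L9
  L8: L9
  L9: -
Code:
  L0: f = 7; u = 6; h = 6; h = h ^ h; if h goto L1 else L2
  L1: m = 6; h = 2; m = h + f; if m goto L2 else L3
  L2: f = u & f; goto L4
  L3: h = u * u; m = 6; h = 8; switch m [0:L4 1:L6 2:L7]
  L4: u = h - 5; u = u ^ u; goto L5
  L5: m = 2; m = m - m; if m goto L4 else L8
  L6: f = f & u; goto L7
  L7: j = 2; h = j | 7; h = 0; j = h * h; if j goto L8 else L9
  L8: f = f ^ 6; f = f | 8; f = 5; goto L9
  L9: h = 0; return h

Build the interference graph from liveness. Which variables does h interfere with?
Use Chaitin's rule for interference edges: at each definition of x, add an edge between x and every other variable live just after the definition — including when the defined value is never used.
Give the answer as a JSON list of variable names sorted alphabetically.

Answer: ["f", "m", "u"]

Analysis:
Block summaries:
  L0: {f,h,u} / ∅
  L1: {h,m} / {f}
  L2: {f} / {f,u}
  L3: {h,m} / {u}
  L4: {u} / {h}
  L5: {m} / ∅
  L6: {f} / {f,u}
  L7: {h,j} / ∅
  L8: {f} / {f}
  L9: {h} / ∅

Backward fixpoint:
  L0 li=∅ lo={f,h,u}
  L1 li={f,u} lo={f,h,u}
  L2 li={f,h,u} lo={f,h}
  L3 li={f,u} lo={f,h,u}
  L4 li={f,h} lo={f,h}
  L5 li={f,h} lo={f,h}
  L6 li={f,u} lo={f}
  L7 li={f} lo={f}
  L8 li={f} lo=∅
  L9 li=∅ lo=∅

Interference:
  f — {h,j,m,u}
  h — {f,m,u}
  j — {f}
  m — {f,h,u}
  u — {f,h,m}

N(h) = ["f", "m", "u"]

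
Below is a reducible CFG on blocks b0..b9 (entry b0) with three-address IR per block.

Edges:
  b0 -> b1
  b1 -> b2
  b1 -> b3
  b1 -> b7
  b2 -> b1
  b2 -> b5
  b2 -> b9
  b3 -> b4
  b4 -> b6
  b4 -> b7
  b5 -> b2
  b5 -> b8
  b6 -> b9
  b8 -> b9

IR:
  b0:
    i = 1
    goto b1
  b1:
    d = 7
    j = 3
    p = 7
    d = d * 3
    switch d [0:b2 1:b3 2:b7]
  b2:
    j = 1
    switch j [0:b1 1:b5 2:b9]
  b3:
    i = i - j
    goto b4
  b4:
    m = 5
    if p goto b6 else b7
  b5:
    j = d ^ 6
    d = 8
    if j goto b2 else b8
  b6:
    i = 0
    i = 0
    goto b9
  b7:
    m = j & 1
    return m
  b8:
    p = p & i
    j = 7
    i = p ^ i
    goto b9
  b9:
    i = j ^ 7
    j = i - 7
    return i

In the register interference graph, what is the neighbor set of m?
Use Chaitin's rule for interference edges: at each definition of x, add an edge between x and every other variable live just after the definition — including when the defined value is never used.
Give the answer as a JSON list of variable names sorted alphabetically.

Answer: ["j", "p"]

Working:
Block summaries:
  b0: def={i} ue=∅
  b1: def={d,j,p} ue=∅
  b2: def={j} ue=∅
  b3: def={i} ue={i,j}
  b4: def={m} ue={p}
  b5: def={d,j} ue={d}
  b6: def={i} ue=∅
  b7: def={m} ue={j}
  b8: def={i,j,p} ue={i,p}
  b9: def={i,j} ue={j}

Backward fixpoint:
  b0: in=∅ out={i}
  b1: in={i} out={d,i,j,p}
  b2: in={d,i,p} out={d,i,j,p}
  b3: in={i,j,p} out={j,p}
  b4: in={j,p} out={j}
  b5: in={d,i,p} out={d,i,p}
  b6: in={j} out={j}
  b7: in={j} out=∅
  b8: in={i,p} out={j}
  b9: in={j} out=∅

Interference:
  d↔{i,j,p}
  i↔{d,j,p}
  j↔{d,i,m,p}
  m↔{j,p}
  p↔{d,i,j,m}

N(m) = ["j", "p"]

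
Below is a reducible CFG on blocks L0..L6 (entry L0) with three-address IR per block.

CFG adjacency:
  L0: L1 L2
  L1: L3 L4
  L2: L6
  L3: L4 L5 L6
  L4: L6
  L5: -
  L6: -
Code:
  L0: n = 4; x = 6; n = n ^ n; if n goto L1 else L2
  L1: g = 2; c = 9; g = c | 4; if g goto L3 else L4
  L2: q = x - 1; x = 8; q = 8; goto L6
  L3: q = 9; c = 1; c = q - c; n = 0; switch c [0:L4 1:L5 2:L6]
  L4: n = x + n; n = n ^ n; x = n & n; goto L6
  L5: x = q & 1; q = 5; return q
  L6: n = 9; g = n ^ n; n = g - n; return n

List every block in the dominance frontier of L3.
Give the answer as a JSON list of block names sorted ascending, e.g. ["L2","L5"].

idom tree: L1←L0 L2←L0 L3←L1 L4←L1 L5←L3 L6←L0
Join-block Dom:
  L4: preds {L1,L3}: {L0,L1} ∩ {L0,L1,L3} = {L0,L1}; idom=L1
  L6: preds {L2,L3,L4}: {L0,L2} ∩ {L0,L1,L3} ∩ {L0,L1,L4} = {L0}; idom=L0

DF walk-up:
  L4←L1: walk · to L1
  L4←L3: walk L3 to L1
  L6←L2: walk L2 to L0
  L6←L3: walk L3→L1 to L0
  L6←L4: walk L4→L1 to L0
  L0: DF=∅
  L1: DF={L6}
  L2: DF={L6}
  L3: DF={L4,L6}
  L4: DF={L6}
  L5: DF=∅
  L6: DF=∅

DF(L3) = ["L4", "L6"]

Answer: ["L4", "L6"]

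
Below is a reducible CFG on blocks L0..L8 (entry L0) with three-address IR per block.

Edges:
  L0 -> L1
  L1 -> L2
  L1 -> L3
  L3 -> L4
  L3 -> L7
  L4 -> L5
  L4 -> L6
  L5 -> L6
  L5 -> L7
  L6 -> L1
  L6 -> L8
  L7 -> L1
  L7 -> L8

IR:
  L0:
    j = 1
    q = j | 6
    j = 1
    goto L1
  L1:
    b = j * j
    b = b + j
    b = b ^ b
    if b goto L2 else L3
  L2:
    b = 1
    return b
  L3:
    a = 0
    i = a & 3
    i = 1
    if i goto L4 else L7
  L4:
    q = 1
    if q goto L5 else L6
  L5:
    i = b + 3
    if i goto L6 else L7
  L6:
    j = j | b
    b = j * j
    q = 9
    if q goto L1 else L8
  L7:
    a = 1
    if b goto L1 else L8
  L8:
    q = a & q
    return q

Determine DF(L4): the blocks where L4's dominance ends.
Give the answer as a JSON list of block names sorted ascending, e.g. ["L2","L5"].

idom tree: L1←L0 L2←L1 L3←L1 L4←L3 L5←L4 L6←L4 L7←L3 L8←L3
Join-block Dom:
  L1: preds {L0,L6,L7}: {L0} ∩ {L0,L1,L3,L4,L6} ∩ {L0,L1,L3,L7} = {L0}; idom=L0
  L6: preds {L4,L5}: {L0,L1,L3,L4} ∩ {L0,L1,L3,L4,L5} = {L0,L1,L3,L4}; idom=L4
  L7: preds {L3,L5}: {L0,L1,L3} ∩ {L0,L1,L3,L4,L5} = {L0,L1,L3}; idom=L3
  L8: preds {L6,L7}: {L0,L1,L3,L4,L6} ∩ {L0,L1,L3,L7} = {L0,L1,L3}; idom=L3

Frontier:
  join L1 pred L0: · stop@L0
  join L1 pred L6: L6→L4→L3→L1 stop@L0
  join L1 pred L7: L7→L3→L1 stop@L0
  join L6 pred L4: · stop@L4
  join L6 pred L5: L5 stop@L4
  join L7 pred L3: · stop@L3
  join L7 pred L5: L5→L4 stop@L3
  join L8 pred L6: L6→L4 stop@L3
  join L8 pred L7: L7 stop@L3
  L0: DF=∅
  L1: DF={L1}
  L2: DF=∅
  L3: DF={L1}
  L4: DF={L1,L7,L8}
  L5: DF={L6,L7}
  L6: DF={L1,L8}
  L7: DF={L1,L8}
  L8: DF=∅

DF(L4) = ["L1", "L7", "L8"]

Answer: ["L1", "L7", "L8"]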